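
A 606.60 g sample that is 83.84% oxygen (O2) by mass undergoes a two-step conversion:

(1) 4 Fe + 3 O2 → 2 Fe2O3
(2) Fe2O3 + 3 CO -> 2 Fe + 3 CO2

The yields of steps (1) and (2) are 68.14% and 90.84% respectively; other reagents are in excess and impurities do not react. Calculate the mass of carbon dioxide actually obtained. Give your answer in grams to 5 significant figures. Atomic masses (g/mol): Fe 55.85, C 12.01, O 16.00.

865.89 g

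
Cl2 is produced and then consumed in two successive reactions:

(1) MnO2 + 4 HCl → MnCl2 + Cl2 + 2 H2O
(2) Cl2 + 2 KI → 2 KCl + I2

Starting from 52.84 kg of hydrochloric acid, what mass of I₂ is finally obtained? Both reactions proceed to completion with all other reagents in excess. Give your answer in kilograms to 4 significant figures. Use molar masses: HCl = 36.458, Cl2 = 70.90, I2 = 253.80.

52.84 kg = 52840 g.
n(HCl) = 52840 / 36.458 = 1449.3 mol.
Step 1 gives a 4:1 ratio of HCl to Cl2, so n(Cl2) = 362.33 mol.
In step 2 the Cl2:I2 ratio is 1:1, so n(I2) = 362.33 mol.
Mass of I2 = 362.33 × 253.80 = 91961 g = 91.96 kg.

91.96 kg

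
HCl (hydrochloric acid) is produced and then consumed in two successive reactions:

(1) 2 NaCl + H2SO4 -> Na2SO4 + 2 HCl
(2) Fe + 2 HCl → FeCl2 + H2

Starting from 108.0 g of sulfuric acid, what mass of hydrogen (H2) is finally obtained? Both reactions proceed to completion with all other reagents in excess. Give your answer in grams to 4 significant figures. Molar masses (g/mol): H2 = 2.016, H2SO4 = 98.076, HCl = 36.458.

n(H2SO4) = 108.00 / 98.076 = 1.1012 mol.
Step 1 gives a 1:2 ratio of H2SO4 to HCl, so n(HCl) = 2.2024 mol.
In step 2 the HCl:H2 ratio is 2:1, so n(H2) = 1.1012 mol.
Mass of H2 = 1.1012 × 2.016 = 2.2200 g.

2.220 g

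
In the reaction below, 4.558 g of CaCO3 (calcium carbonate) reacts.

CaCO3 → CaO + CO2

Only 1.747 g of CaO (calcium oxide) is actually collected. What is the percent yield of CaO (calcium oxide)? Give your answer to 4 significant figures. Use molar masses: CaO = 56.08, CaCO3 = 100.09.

68.41 %

n(CaCO3) = 4.5580 g / 100.09 g/mol = 0.045539 mol.
From the equation the CaCO3:CaO mole ratio is 1:1, so n(CaO) = 0.045539 × 1/1 = 0.045539 mol.
Mass of CaO = 0.045539 mol × 56.08 g/mol = 2.5538 g.
This is the theoretical yield. Percent yield = 1.747 g / 2.5538 g × 100% = 68.407%.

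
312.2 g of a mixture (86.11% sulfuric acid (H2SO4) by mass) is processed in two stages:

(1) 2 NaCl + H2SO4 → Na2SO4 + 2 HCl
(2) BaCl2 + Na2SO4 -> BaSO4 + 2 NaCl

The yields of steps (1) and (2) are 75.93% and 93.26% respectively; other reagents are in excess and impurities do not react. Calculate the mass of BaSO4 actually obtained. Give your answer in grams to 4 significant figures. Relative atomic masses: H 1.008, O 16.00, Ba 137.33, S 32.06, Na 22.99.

453.0 g

Pure H2SO4 = 312.2 × 0.8611 = 268.84 g.
M(H2SO4) = 2(1.008) + 32.06 + 4(16.00) = 98.076 g/mol.
M(BaSO4) = 137.33 + 32.06 + 4(16.00) = 233.39 g/mol.
n(H2SO4) = 268.84 / 98.076 = 2.7411 mol.
Step 1 (H2SO4:Na2SO4 = 1:1): theoretical n(Na2SO4) = 2.7411 mol; at 75.93% yield, n(Na2SO4) = 2.0813 mol.
Step 2 (Na2SO4:BaSO4 = 1:1): theoretical n(BaSO4) = 2.0813 mol, so theoretical mass = 2.0813 × 233.39 = 485.76 g.
At 93.26% yield, actual mass of BaSO4 = 485.76 × 0.9326 = 453.02 g.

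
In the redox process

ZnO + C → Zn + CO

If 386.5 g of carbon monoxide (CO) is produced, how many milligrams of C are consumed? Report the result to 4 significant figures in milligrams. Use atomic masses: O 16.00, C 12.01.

165700 mg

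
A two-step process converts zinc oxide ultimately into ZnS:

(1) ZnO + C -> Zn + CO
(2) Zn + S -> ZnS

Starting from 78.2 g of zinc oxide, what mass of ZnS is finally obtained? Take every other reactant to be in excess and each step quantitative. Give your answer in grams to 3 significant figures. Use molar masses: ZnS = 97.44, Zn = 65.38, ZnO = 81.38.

n(ZnO) = 78.20 / 81.38 = 0.9609 mol.
Step 1 gives a 1:1 ratio of ZnO to Zn, so n(Zn) = 0.9609 mol.
In step 2 the Zn:ZnS ratio is 1:1, so n(ZnS) = 0.9609 mol.
Mass of ZnS = 0.9609 × 97.44 = 93.63 g.

93.6 g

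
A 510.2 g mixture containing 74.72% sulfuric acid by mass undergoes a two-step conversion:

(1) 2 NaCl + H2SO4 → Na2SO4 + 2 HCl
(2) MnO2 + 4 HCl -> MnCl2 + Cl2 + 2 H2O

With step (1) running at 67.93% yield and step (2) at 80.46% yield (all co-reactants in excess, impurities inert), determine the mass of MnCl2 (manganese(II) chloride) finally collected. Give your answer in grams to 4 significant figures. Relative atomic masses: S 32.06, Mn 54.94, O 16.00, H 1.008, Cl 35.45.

Pure H2SO4 = 510.2 × 0.7472 = 381.22 g.
M(H2SO4) = 2(1.008) + 32.06 + 4(16.00) = 98.076 g/mol.
M(MnCl2) = 54.94 + 2(35.45) = 125.84 g/mol.
n(H2SO4) = 381.22 / 98.076 = 3.8870 mol.
Step 1 (H2SO4:HCl = 1:2): theoretical n(HCl) = 7.7740 mol; at 67.93% yield, n(HCl) = 5.2809 mol.
Step 2 (HCl:MnCl2 = 4:1): theoretical n(MnCl2) = 1.3202 mol, so theoretical mass = 1.3202 × 125.84 = 166.14 g.
At 80.46% yield, actual mass of MnCl2 = 166.14 × 0.8046 = 133.67 g.

133.7 g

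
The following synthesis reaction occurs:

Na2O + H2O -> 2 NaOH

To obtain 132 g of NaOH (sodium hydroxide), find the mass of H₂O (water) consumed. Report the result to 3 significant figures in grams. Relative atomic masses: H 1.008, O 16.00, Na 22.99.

29.7 g

M(NaOH) = 22.99 + 16.00 + 1.008 = 39.998 g/mol.
M(H2O) = 2(1.008) + 16.00 = 18.016 g/mol.
n(NaOH) = 132.0 g / 39.998 g/mol = 3.300 mol.
From the equation the NaOH:H2O mole ratio is 2:1, so n(H2O) = 3.300 × 1/2 = 1.650 mol.
Mass of H2O = 1.650 mol × 18.016 g/mol = 29.73 g.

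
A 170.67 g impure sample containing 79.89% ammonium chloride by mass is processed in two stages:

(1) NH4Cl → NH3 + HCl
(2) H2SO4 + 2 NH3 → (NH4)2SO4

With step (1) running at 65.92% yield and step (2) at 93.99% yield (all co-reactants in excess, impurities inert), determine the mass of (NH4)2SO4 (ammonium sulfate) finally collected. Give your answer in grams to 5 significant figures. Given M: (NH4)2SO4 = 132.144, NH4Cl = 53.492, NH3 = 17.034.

Pure NH4Cl = 170.67 × 0.7989 = 136.348 g.
n(NH4Cl) = 136.348 / 53.492 = 2.54895 mol.
Step 1 (NH4Cl:NH3 = 1:1): theoretical n(NH3) = 2.54895 mol; at 65.92% yield, n(NH3) = 1.68027 mol.
Step 2 (NH3:(NH4)2SO4 = 2:1): theoretical n((NH4)2SO4) = 0.840133 mol, so theoretical mass = 0.840133 × 132.144 = 111.019 g.
At 93.99% yield, actual mass of (NH4)2SO4 = 111.019 × 0.9399 = 104.346 g.

104.35 g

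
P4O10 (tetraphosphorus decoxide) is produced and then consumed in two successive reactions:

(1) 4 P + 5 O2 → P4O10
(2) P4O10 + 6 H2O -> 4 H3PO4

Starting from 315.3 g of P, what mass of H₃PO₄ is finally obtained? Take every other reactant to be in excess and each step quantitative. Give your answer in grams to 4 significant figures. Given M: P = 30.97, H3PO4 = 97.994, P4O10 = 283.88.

997.7 g

n(P) = 315.30 / 30.97 = 10.181 mol.
Step 1 gives a 4:1 ratio of P to P4O10, so n(P4O10) = 2.5452 mol.
In step 2 the P4O10:H3PO4 ratio is 1:4, so n(H3PO4) = 10.181 mol.
Mass of H3PO4 = 10.181 × 97.994 = 997.66 g.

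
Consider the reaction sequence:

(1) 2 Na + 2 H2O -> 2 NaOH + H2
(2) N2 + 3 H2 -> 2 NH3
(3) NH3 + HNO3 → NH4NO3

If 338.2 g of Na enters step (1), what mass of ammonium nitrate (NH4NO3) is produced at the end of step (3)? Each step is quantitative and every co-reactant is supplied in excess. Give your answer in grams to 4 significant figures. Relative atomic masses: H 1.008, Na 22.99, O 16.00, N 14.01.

392.5 g

M(Na) = 22.99 g/mol.
M(NH4NO3) = 2(14.01) + 4(1.008) + 3(16.00) = 80.052 g/mol.
n(Na) = 338.2 / 22.99 = 14.711 mol.
Reaction (1): Na→H2 ratio 2:1 ⇒ n(H2) = 7.3554 mol.
Reaction (2): H2→NH3 ratio 3:2 ⇒ n(NH3) = 4.9036 mol.
Reaction (3): NH3→NH4NO3 ratio 1:1 ⇒ n(NH4NO3) = 4.9036 mol.
Mass of NH4NO3 = 4.9036 × 80.052 = 392.54 g.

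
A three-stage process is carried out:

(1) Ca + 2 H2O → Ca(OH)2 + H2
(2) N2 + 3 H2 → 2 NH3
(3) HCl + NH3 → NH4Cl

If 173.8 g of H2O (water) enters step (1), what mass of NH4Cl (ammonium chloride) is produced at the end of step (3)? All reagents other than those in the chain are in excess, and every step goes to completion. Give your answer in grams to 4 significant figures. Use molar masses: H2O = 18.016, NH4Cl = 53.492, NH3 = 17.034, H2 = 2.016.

172.0 g

n(H2O) = 173.8 / 18.016 = 9.6470 mol.
Reaction (1): H2O→H2 ratio 2:1 ⇒ n(H2) = 4.8235 mol.
Reaction (2): H2→NH3 ratio 3:2 ⇒ n(NH3) = 3.2157 mol.
Reaction (3): NH3→NH4Cl ratio 1:1 ⇒ n(NH4Cl) = 3.2157 mol.
Mass of NH4Cl = 3.2157 × 53.492 = 172.01 g.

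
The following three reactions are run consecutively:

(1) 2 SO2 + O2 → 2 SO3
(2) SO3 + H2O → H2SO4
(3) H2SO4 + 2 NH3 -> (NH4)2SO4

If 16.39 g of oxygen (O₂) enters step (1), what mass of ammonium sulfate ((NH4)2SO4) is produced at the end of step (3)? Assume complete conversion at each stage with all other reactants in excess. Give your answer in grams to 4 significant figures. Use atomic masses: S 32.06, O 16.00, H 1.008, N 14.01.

M(O2) = 2(16.00) = 32.00 g/mol.
M((NH4)2SO4) = 2(14.01) + 8(1.008) + 32.06 + 4(16.00) = 132.144 g/mol.
n(O2) = 16.39 / 32.00 = 0.51219 mol.
Reaction (1): O2→SO3 ratio 1:2 ⇒ n(SO3) = 1.0244 mol.
Reaction (2): SO3→H2SO4 ratio 1:1 ⇒ n(H2SO4) = 1.0244 mol.
Reaction (3): H2SO4→(NH4)2SO4 ratio 1:1 ⇒ n((NH4)2SO4) = 1.0244 mol.
Mass of (NH4)2SO4 = 1.0244 × 132.144 = 135.37 g.

135.4 g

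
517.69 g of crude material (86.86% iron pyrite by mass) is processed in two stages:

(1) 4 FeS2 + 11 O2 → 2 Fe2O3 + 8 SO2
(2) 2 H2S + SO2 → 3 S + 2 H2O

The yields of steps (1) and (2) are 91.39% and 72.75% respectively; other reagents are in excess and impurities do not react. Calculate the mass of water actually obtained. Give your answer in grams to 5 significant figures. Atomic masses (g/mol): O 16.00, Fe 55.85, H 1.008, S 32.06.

179.58 g

Pure FeS2 = 517.69 × 0.8686 = 449.666 g.
M(FeS2) = 55.85 + 2(32.06) = 119.97 g/mol.
M(H2O) = 2(1.008) + 16.00 = 18.016 g/mol.
n(FeS2) = 449.666 / 119.97 = 3.74815 mol.
Step 1 (FeS2:SO2 = 4:8): theoretical n(SO2) = 7.49630 mol; at 91.39% yield, n(SO2) = 6.85087 mol.
Step 2 (SO2:H2O = 1:2): theoretical n(H2O) = 13.7017 mol, so theoretical mass = 13.7017 × 18.016 = 246.850 g.
At 72.75% yield, actual mass of H2O = 246.850 × 0.7275 = 179.584 g.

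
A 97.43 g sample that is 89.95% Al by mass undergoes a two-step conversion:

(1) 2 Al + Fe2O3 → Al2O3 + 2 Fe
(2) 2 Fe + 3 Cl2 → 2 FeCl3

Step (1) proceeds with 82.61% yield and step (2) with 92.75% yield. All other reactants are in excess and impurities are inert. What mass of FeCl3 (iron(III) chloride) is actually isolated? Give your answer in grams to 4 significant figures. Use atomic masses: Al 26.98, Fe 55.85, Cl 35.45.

Pure Al = 97.43 × 0.8995 = 87.638 g.
M(Al) = 26.98 g/mol.
M(FeCl3) = 55.85 + 3(35.45) = 162.20 g/mol.
n(Al) = 87.638 / 26.98 = 3.2483 mol.
Step 1 (Al:Fe = 2:2): theoretical n(Fe) = 3.2483 mol; at 82.61% yield, n(Fe) = 2.6834 mol.
Step 2 (Fe:FeCl3 = 2:2): theoretical n(FeCl3) = 2.6834 mol, so theoretical mass = 2.6834 × 162.20 = 435.25 g.
At 92.75% yield, actual mass of FeCl3 = 435.25 × 0.9275 = 403.69 g.

403.7 g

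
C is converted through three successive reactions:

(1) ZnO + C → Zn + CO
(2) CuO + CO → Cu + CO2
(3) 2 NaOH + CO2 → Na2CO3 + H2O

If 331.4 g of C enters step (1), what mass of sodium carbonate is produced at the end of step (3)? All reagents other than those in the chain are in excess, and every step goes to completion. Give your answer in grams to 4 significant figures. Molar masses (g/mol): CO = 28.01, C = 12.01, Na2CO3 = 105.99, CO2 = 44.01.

2925 g

n(C) = 331.4 / 12.01 = 27.594 mol.
Reaction (1): C→CO ratio 1:1 ⇒ n(CO) = 27.594 mol.
Reaction (2): CO→CO2 ratio 1:1 ⇒ n(CO2) = 27.594 mol.
Reaction (3): CO2→Na2CO3 ratio 1:1 ⇒ n(Na2CO3) = 27.594 mol.
Mass of Na2CO3 = 27.594 × 105.99 = 2924.7 g.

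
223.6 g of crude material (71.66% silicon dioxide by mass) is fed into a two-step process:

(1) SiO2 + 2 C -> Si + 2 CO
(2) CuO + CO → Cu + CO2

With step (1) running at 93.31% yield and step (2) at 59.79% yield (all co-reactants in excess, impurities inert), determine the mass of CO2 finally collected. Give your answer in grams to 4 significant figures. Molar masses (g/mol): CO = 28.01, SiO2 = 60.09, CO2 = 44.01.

130.9 g

Pure SiO2 = 223.6 × 0.7166 = 160.23 g.
n(SiO2) = 160.23 / 60.09 = 2.6665 mol.
Step 1 (SiO2:CO = 1:2): theoretical n(CO) = 5.3331 mol; at 93.31% yield, n(CO) = 4.9763 mol.
Step 2 (CO:CO2 = 1:1): theoretical n(CO2) = 4.9763 mol, so theoretical mass = 4.9763 × 44.01 = 219.01 g.
At 59.79% yield, actual mass of CO2 = 219.01 × 0.5979 = 130.94 g.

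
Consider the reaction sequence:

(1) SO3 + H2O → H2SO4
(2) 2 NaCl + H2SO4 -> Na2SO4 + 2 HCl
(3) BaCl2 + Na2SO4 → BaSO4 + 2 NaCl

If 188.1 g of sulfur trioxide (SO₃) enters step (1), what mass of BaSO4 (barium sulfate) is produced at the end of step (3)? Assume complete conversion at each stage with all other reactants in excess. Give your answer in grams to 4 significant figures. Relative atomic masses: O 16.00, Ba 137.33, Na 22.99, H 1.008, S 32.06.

M(SO3) = 32.06 + 3(16.00) = 80.06 g/mol.
M(BaSO4) = 137.33 + 32.06 + 4(16.00) = 233.39 g/mol.
n(SO3) = 188.1 / 80.06 = 2.3495 mol.
Reaction (1): SO3→H2SO4 ratio 1:1 ⇒ n(H2SO4) = 2.3495 mol.
Reaction (2): H2SO4→Na2SO4 ratio 1:1 ⇒ n(Na2SO4) = 2.3495 mol.
Reaction (3): Na2SO4→BaSO4 ratio 1:1 ⇒ n(BaSO4) = 2.3495 mol.
Mass of BaSO4 = 2.3495 × 233.39 = 548.35 g.

548.3 g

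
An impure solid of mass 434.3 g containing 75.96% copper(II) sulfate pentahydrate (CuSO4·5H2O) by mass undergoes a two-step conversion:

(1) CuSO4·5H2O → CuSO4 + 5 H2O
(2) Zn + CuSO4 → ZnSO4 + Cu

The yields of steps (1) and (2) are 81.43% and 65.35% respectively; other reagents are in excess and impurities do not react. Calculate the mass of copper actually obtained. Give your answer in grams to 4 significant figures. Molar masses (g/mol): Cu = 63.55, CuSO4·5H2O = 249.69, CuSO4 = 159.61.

44.68 g

Pure CuSO4·5H2O = 434.3 × 0.7596 = 329.89 g.
n(CuSO4·5H2O) = 329.89 / 249.69 = 1.3212 mol.
Step 1 (CuSO4·5H2O:CuSO4 = 1:1): theoretical n(CuSO4) = 1.3212 mol; at 81.43% yield, n(CuSO4) = 1.0759 mol.
Step 2 (CuSO4:Cu = 1:1): theoretical n(Cu) = 1.0759 mol, so theoretical mass = 1.0759 × 63.55 = 68.371 g.
At 65.35% yield, actual mass of Cu = 68.371 × 0.6535 = 44.681 g.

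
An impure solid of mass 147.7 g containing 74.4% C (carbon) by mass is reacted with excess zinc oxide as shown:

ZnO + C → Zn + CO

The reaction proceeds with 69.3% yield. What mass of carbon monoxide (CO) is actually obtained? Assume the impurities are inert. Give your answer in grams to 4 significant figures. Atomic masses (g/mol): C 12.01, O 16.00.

177.6 g

Pure C available = 147.7 g × 0.744 = 109.89 g.
M(C) = 12.01 g/mol.
M(CO) = 12.01 + 16.00 = 28.01 g/mol.
n(C) = 109.89 g / 12.01 g/mol = 9.1498 mol.
From the equation the C:CO mole ratio is 1:1, so n(CO) = 9.1498 × 1/1 = 9.1498 mol.
Mass of CO = 9.1498 mol × 28.01 g/mol = 256.29 g.
Actual mass collected = 256.29 g × 0.693 = 177.61 g.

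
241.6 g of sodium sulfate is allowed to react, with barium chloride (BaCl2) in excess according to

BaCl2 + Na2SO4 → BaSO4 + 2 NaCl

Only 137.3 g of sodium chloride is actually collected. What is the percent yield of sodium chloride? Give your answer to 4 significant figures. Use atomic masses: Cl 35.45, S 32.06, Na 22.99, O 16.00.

69.06 %

M(Na2SO4) = 2(22.99) + 32.06 + 4(16.00) = 142.04 g/mol.
M(NaCl) = 22.99 + 35.45 = 58.44 g/mol.
n(Na2SO4) = 241.60 g / 142.04 g/mol = 1.7009 mol.
From the equation the Na2SO4:NaCl mole ratio is 1:2, so n(NaCl) = 1.7009 × 2/1 = 3.4019 mol.
Mass of NaCl = 3.4019 mol × 58.44 g/mol = 198.80 g.
This is the theoretical yield. Percent yield = 137.3 g / 198.80 g × 100% = 69.063%.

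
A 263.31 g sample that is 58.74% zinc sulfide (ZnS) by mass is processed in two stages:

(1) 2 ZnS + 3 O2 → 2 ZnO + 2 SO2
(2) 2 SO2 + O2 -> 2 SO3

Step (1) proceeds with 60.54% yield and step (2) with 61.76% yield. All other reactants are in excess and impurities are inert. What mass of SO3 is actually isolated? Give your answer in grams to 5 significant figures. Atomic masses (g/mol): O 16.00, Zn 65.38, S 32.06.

Pure ZnS = 263.31 × 0.5874 = 154.668 g.
M(ZnS) = 65.38 + 32.06 = 97.44 g/mol.
M(SO3) = 32.06 + 3(16.00) = 80.06 g/mol.
n(ZnS) = 154.668 / 97.44 = 1.58732 mol.
Step 1 (ZnS:SO2 = 2:2): theoretical n(SO2) = 1.58732 mol; at 60.54% yield, n(SO2) = 0.960962 mol.
Step 2 (SO2:SO3 = 2:2): theoretical n(SO3) = 0.960962 mol, so theoretical mass = 0.960962 × 80.06 = 76.9347 g.
At 61.76% yield, actual mass of SO3 = 76.9347 × 0.6176 = 47.5148 g.

47.515 g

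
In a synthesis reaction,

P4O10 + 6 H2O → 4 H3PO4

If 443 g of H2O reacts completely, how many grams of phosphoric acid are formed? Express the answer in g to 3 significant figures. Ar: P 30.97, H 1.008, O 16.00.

M(H2O) = 2(1.008) + 16.00 = 18.016 g/mol.
M(H3PO4) = 3(1.008) + 30.97 + 4(16.00) = 97.994 g/mol.
n(H2O) = 443.0 g / 18.016 g/mol = 24.59 mol.
From the equation the H2O:H3PO4 mole ratio is 6:4, so n(H3PO4) = 24.59 × 4/6 = 16.39 mol.
Mass of H3PO4 = 16.39 mol × 97.994 g/mol = 1606 g.

1610 g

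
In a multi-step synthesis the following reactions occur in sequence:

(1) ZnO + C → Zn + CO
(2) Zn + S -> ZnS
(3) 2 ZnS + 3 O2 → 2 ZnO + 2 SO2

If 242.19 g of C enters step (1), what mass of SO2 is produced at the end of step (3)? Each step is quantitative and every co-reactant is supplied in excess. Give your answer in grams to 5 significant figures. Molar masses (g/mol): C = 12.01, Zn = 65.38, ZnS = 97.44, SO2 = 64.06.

n(C) = 242.19 / 12.01 = 20.1657 mol.
Reaction (1): C→Zn ratio 1:1 ⇒ n(Zn) = 20.1657 mol.
Reaction (2): Zn→ZnS ratio 1:1 ⇒ n(ZnS) = 20.1657 mol.
Reaction (3): ZnS→SO2 ratio 2:2 ⇒ n(SO2) = 20.1657 mol.
Mass of SO2 = 20.1657 × 64.06 = 1291.81 g.

1291.8 g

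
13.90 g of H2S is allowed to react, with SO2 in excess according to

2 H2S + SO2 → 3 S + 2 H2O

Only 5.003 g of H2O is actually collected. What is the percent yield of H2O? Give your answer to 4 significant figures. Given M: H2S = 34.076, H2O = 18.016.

n(H2S) = 13.900 g / 34.076 g/mol = 0.40791 mol.
From the equation the H2S:H2O mole ratio is 2:2, so n(H2O) = 0.40791 × 2/2 = 0.40791 mol.
Mass of H2O = 0.40791 mol × 18.016 g/mol = 7.3489 g.
This is the theoretical yield. Percent yield = 5.003 g / 7.3489 g × 100% = 68.078%.

68.08 %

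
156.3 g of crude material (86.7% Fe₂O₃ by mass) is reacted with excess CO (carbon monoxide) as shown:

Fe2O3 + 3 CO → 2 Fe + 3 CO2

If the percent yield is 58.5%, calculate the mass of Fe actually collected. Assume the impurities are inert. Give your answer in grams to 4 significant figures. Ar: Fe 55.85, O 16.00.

55.45 g

Pure Fe2O3 available = 156.3 g × 0.867 = 135.51 g.
M(Fe2O3) = 2(55.85) + 3(16.00) = 159.70 g/mol.
M(Fe) = 55.85 g/mol.
n(Fe2O3) = 135.51 g / 159.70 g/mol = 0.84854 mol.
From the equation the Fe2O3:Fe mole ratio is 1:2, so n(Fe) = 0.84854 × 2/1 = 1.6971 mol.
Mass of Fe = 1.6971 mol × 55.85 g/mol = 94.782 g.
Actual mass collected = 94.782 g × 0.585 = 55.448 g.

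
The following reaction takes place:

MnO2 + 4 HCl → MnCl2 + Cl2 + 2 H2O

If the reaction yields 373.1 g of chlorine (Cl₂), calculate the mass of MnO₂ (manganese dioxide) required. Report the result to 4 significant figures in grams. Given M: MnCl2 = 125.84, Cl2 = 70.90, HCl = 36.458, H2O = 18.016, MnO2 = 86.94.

n(Cl2) = 373.10 g / 70.90 g/mol = 5.2623 mol.
From the equation the Cl2:MnO2 mole ratio is 1:1, so n(MnO2) = 5.2623 × 1/1 = 5.2623 mol.
Mass of MnO2 = 5.2623 mol × 86.94 g/mol = 457.51 g.

457.5 g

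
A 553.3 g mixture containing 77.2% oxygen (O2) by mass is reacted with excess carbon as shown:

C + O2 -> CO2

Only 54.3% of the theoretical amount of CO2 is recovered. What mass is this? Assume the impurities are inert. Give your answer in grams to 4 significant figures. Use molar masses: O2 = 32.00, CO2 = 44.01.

319.0 g

Pure O2 available = 553.3 g × 0.772 = 427.15 g.
n(O2) = 427.15 g / 32.00 g/mol = 13.348 mol.
From the equation the O2:CO2 mole ratio is 1:1, so n(CO2) = 13.348 × 1/1 = 13.348 mol.
Mass of CO2 = 13.348 mol × 44.01 g/mol = 587.46 g.
Actual mass collected = 587.46 g × 0.543 = 318.99 g.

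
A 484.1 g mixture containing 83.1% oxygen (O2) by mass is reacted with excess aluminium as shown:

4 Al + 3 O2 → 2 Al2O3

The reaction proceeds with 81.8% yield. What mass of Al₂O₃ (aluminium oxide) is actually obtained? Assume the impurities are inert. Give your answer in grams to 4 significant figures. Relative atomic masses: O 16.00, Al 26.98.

Pure O2 available = 484.1 g × 0.831 = 402.29 g.
M(O2) = 2(16.00) = 32.00 g/mol.
M(Al2O3) = 2(26.98) + 3(16.00) = 101.96 g/mol.
n(O2) = 402.29 g / 32.00 g/mol = 12.571 mol.
From the equation the O2:Al2O3 mole ratio is 3:2, so n(Al2O3) = 12.571 × 2/3 = 8.3810 mol.
Mass of Al2O3 = 8.3810 mol × 101.96 g/mol = 854.52 g.
Actual mass collected = 854.52 g × 0.818 = 699.00 g.

699.0 g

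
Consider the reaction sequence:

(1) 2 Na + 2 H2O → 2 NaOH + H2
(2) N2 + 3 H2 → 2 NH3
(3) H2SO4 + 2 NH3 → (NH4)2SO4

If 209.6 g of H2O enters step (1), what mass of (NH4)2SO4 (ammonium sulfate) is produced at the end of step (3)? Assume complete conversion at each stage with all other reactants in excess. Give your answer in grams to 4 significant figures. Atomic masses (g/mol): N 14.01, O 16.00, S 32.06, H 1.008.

256.2 g

M(H2O) = 2(1.008) + 16.00 = 18.016 g/mol.
M((NH4)2SO4) = 2(14.01) + 8(1.008) + 32.06 + 4(16.00) = 132.144 g/mol.
n(H2O) = 209.6 / 18.016 = 11.634 mol.
Reaction (1): H2O→H2 ratio 2:1 ⇒ n(H2) = 5.8171 mol.
Reaction (2): H2→NH3 ratio 3:2 ⇒ n(NH3) = 3.8780 mol.
Reaction (3): NH3→(NH4)2SO4 ratio 2:1 ⇒ n((NH4)2SO4) = 1.9390 mol.
Mass of (NH4)2SO4 = 1.9390 × 132.144 = 256.23 g.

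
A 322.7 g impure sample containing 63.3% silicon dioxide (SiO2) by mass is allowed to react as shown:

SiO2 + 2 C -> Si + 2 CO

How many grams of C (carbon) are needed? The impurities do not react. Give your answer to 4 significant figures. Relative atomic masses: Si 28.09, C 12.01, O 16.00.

81.65 g

Mass of pure SiO2 = 322.7 g × 0.633 = 204.27 g.
M(SiO2) = 28.09 + 2(16.00) = 60.09 g/mol.
M(C) = 12.01 g/mol.
n(SiO2) = 204.27 g / 60.09 g/mol = 3.3994 mol.
From the equation the SiO2:C mole ratio is 1:2, so n(C) = 3.3994 × 2/1 = 6.7988 mol.
Mass of C = 6.7988 mol × 12.01 g/mol = 81.653 g.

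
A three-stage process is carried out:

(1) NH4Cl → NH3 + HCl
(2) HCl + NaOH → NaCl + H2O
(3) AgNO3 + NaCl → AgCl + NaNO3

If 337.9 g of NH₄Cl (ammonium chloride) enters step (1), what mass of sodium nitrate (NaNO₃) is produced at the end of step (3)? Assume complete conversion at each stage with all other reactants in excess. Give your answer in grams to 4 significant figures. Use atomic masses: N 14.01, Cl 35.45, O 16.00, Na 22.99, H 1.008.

536.9 g

M(NH4Cl) = 14.01 + 4(1.008) + 35.45 = 53.492 g/mol.
M(NaNO3) = 22.99 + 14.01 + 3(16.00) = 85.00 g/mol.
n(NH4Cl) = 337.9 / 53.492 = 6.3168 mol.
Reaction (1): NH4Cl→HCl ratio 1:1 ⇒ n(HCl) = 6.3168 mol.
Reaction (2): HCl→NaCl ratio 1:1 ⇒ n(NaCl) = 6.3168 mol.
Reaction (3): NaCl→NaNO3 ratio 1:1 ⇒ n(NaNO3) = 6.3168 mol.
Mass of NaNO3 = 6.3168 × 85.00 = 536.93 g.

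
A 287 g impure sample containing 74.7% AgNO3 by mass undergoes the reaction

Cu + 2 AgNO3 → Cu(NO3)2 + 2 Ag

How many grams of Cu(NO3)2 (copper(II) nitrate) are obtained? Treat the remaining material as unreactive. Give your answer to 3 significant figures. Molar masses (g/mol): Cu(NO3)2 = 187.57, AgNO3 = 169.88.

Mass of pure AgNO3 = 287 g × 0.747 = 214.4 g.
n(AgNO3) = 214.4 g / 169.88 g/mol = 1.262 mol.
From the equation the AgNO3:Cu(NO3)2 mole ratio is 2:1, so n(Cu(NO3)2) = 1.262 × 1/2 = 0.6310 mol.
Mass of Cu(NO3)2 = 0.6310 mol × 187.57 g/mol = 118.4 g.

118 g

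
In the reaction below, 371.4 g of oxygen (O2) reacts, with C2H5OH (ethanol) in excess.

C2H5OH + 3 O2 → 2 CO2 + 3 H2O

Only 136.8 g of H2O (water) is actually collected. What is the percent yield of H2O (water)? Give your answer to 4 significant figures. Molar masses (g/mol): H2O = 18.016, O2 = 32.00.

n(O2) = 371.40 g / 32.00 g/mol = 11.606 mol.
From the equation the O2:H2O mole ratio is 3:3, so n(H2O) = 11.606 × 3/3 = 11.606 mol.
Mass of H2O = 11.606 mol × 18.016 g/mol = 209.10 g.
This is the theoretical yield. Percent yield = 136.8 g / 209.10 g × 100% = 65.424%.

65.42 %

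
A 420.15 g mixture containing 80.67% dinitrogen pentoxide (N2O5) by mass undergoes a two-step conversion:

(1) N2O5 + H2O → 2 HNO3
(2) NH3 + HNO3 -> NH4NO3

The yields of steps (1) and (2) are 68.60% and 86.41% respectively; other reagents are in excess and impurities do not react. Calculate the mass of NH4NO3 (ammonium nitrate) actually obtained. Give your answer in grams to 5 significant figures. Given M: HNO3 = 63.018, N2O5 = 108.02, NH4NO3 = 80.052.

297.78 g

Pure N2O5 = 420.15 × 0.8067 = 338.935 g.
n(N2O5) = 338.935 / 108.02 = 3.13771 mol.
Step 1 (N2O5:HNO3 = 1:2): theoretical n(HNO3) = 6.27541 mol; at 68.60% yield, n(HNO3) = 4.30493 mol.
Step 2 (HNO3:NH4NO3 = 1:1): theoretical n(NH4NO3) = 4.30493 mol, so theoretical mass = 4.30493 × 80.052 = 344.618 g.
At 86.41% yield, actual mass of NH4NO3 = 344.618 × 0.8641 = 297.785 g.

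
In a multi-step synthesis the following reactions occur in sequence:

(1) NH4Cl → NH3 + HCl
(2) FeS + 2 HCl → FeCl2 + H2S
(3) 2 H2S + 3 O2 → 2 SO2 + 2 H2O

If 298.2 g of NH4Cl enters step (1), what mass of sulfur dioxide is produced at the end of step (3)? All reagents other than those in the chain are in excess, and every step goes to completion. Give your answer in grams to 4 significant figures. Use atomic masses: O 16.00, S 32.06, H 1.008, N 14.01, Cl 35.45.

178.6 g

M(NH4Cl) = 14.01 + 4(1.008) + 35.45 = 53.492 g/mol.
M(SO2) = 32.06 + 2(16.00) = 64.06 g/mol.
n(NH4Cl) = 298.2 / 53.492 = 5.5747 mol.
Reaction (1): NH4Cl→HCl ratio 1:1 ⇒ n(HCl) = 5.5747 mol.
Reaction (2): HCl→H2S ratio 2:1 ⇒ n(H2S) = 2.7873 mol.
Reaction (3): H2S→SO2 ratio 2:2 ⇒ n(SO2) = 2.7873 mol.
Mass of SO2 = 2.7873 × 64.06 = 178.56 g.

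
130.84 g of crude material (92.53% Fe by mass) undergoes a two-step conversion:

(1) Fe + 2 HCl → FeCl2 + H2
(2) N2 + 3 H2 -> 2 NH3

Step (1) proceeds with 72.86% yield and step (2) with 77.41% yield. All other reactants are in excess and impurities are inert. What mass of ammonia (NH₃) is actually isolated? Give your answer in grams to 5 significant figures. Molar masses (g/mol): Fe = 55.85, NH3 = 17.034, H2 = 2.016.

Pure Fe = 130.84 × 0.9253 = 121.066 g.
n(Fe) = 121.066 / 55.85 = 2.16770 mol.
Step 1 (Fe:H2 = 1:1): theoretical n(H2) = 2.16770 mol; at 72.86% yield, n(H2) = 1.57939 mol.
Step 2 (H2:NH3 = 3:2): theoretical n(NH3) = 1.05293 mol, so theoretical mass = 1.05293 × 17.034 = 17.9355 g.
At 77.41% yield, actual mass of NH3 = 17.9355 × 0.7741 = 13.8839 g.

13.884 g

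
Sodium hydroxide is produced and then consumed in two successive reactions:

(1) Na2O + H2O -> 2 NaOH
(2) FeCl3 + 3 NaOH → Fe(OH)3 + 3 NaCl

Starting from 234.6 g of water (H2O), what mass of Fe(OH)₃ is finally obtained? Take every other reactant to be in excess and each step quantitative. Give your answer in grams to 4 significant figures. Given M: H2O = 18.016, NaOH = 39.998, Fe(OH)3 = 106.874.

927.8 g

n(H2O) = 234.60 / 18.016 = 13.022 mol.
Step 1 gives a 1:2 ratio of H2O to NaOH, so n(NaOH) = 26.044 mol.
In step 2 the NaOH:Fe(OH)3 ratio is 3:1, so n(Fe(OH)3) = 8.6812 mol.
Mass of Fe(OH)3 = 8.6812 × 106.874 = 927.79 g.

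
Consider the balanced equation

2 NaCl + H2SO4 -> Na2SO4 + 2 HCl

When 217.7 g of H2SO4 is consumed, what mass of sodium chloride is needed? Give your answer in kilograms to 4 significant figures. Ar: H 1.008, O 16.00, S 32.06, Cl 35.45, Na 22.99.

0.2594 kg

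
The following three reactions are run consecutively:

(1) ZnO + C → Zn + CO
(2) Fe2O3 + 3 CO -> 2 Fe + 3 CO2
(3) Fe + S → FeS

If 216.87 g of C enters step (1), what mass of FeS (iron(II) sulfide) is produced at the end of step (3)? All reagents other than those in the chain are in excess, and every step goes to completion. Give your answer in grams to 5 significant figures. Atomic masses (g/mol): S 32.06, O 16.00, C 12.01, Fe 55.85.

1058.3 g

M(C) = 12.01 g/mol.
M(FeS) = 55.85 + 32.06 = 87.91 g/mol.
n(C) = 216.87 / 12.01 = 18.0575 mol.
Reaction (1): C→CO ratio 1:1 ⇒ n(CO) = 18.0575 mol.
Reaction (2): CO→Fe ratio 3:2 ⇒ n(Fe) = 12.0383 mol.
Reaction (3): Fe→FeS ratio 1:1 ⇒ n(FeS) = 12.0383 mol.
Mass of FeS = 12.0383 × 87.91 = 1058.29 g.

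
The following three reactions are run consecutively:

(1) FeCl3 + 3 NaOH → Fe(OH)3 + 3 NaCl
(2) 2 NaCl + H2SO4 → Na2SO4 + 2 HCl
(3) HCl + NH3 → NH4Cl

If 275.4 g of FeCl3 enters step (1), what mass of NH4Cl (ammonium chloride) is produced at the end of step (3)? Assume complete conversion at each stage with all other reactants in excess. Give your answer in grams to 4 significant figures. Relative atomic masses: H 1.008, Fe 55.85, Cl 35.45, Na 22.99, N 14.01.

272.5 g

M(FeCl3) = 55.85 + 3(35.45) = 162.20 g/mol.
M(NH4Cl) = 14.01 + 4(1.008) + 35.45 = 53.492 g/mol.
n(FeCl3) = 275.4 / 162.20 = 1.6979 mol.
Reaction (1): FeCl3→NaCl ratio 1:3 ⇒ n(NaCl) = 5.0937 mol.
Reaction (2): NaCl→HCl ratio 2:2 ⇒ n(HCl) = 5.0937 mol.
Reaction (3): HCl→NH4Cl ratio 1:1 ⇒ n(NH4Cl) = 5.0937 mol.
Mass of NH4Cl = 5.0937 × 53.492 = 272.47 g.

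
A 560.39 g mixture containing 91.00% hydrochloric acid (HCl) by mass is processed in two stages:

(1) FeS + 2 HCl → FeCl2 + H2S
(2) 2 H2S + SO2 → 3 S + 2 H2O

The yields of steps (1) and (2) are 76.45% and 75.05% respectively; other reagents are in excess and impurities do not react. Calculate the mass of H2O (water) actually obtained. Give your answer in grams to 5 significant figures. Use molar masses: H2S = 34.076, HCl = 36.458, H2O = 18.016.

Pure HCl = 560.39 × 0.9100 = 509.955 g.
n(HCl) = 509.955 / 36.458 = 13.9875 mol.
Step 1 (HCl:H2S = 2:1): theoretical n(H2S) = 6.99373 mol; at 76.45% yield, n(H2S) = 5.34671 mol.
Step 2 (H2S:H2O = 2:2): theoretical n(H2O) = 5.34671 mol, so theoretical mass = 5.34671 × 18.016 = 96.3263 g.
At 75.05% yield, actual mass of H2O = 96.3263 × 0.7505 = 72.2929 g.

72.293 g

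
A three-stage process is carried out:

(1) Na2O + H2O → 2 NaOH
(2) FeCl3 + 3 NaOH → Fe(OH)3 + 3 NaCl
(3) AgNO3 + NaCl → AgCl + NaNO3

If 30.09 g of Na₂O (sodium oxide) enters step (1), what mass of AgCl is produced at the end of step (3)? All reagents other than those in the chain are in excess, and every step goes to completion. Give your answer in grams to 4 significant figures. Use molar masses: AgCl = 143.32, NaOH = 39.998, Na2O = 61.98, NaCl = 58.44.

n(Na2O) = 30.09 / 61.98 = 0.48548 mol.
Reaction (1): Na2O→NaOH ratio 1:2 ⇒ n(NaOH) = 0.97096 mol.
Reaction (2): NaOH→NaCl ratio 3:3 ⇒ n(NaCl) = 0.97096 mol.
Reaction (3): NaCl→AgCl ratio 1:1 ⇒ n(AgCl) = 0.97096 mol.
Mass of AgCl = 0.97096 × 143.32 = 139.16 g.

139.2 g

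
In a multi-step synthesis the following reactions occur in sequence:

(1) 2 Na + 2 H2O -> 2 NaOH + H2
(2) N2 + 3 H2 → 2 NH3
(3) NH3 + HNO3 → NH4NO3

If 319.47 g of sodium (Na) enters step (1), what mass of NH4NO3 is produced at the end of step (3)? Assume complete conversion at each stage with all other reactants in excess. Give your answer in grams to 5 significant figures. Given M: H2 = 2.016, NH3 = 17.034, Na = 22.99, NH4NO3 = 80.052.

370.80 g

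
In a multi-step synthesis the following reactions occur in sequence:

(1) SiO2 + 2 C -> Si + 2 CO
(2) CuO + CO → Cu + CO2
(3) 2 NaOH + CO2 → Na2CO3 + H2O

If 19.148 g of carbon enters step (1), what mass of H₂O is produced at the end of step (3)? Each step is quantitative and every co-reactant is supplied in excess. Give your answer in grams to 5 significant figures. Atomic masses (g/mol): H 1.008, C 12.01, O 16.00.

M(C) = 12.01 g/mol.
M(H2O) = 2(1.008) + 16.00 = 18.016 g/mol.
n(C) = 19.148 / 12.01 = 1.59434 mol.
Reaction (1): C→CO ratio 2:2 ⇒ n(CO) = 1.59434 mol.
Reaction (2): CO→CO2 ratio 1:1 ⇒ n(CO2) = 1.59434 mol.
Reaction (3): CO2→H2O ratio 1:1 ⇒ n(H2O) = 1.59434 mol.
Mass of H2O = 1.59434 × 18.016 = 28.7236 g.

28.724 g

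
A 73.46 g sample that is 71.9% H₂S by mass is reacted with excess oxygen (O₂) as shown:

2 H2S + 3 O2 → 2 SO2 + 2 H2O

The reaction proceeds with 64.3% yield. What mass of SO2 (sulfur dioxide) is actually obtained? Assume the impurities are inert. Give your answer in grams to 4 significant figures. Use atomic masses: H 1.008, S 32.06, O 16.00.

63.85 g

Pure H2S available = 73.46 g × 0.719 = 52.818 g.
M(H2S) = 2(1.008) + 32.06 = 34.076 g/mol.
M(SO2) = 32.06 + 2(16.00) = 64.06 g/mol.
n(H2S) = 52.818 g / 34.076 g/mol = 1.5500 mol.
From the equation the H2S:SO2 mole ratio is 2:2, so n(SO2) = 1.5500 × 2/2 = 1.5500 mol.
Mass of SO2 = 1.5500 mol × 64.06 g/mol = 99.293 g.
Actual mass collected = 99.293 g × 0.643 = 63.845 g.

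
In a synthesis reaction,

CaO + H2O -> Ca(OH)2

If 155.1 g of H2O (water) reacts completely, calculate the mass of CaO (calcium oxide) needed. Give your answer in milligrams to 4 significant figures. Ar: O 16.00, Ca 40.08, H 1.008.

482800 mg

M(H2O) = 2(1.008) + 16.00 = 18.016 g/mol.
M(CaO) = 40.08 + 16.00 = 56.08 g/mol.
n(H2O) = 155.10 g / 18.016 g/mol = 8.6090 mol.
From the equation the H2O:CaO mole ratio is 1:1, so n(CaO) = 8.6090 × 1/1 = 8.6090 mol.
Mass of CaO = 8.6090 mol × 56.08 g/mol = 482.79 g.
Converting to mg: 482.79 g = 482800 mg.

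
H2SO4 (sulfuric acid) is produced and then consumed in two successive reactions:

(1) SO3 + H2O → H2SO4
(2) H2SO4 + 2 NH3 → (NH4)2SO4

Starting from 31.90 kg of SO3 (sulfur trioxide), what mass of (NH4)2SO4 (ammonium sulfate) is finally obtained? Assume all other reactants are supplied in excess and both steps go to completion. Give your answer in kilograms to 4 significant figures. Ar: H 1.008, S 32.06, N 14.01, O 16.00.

52.65 kg

M(SO3) = 32.06 + 3(16.00) = 80.06 g/mol.
M((NH4)2SO4) = 2(14.01) + 8(1.008) + 32.06 + 4(16.00) = 132.144 g/mol.
31.90 kg = 31900 g.
n(SO3) = 31900 / 80.06 = 398.45 mol.
Step 1 gives a 1:1 ratio of SO3 to H2SO4, so n(H2SO4) = 398.45 mol.
In step 2 the H2SO4:(NH4)2SO4 ratio is 1:1, so n((NH4)2SO4) = 398.45 mol.
Mass of (NH4)2SO4 = 398.45 × 132.144 = 52653 g = 52.65 kg.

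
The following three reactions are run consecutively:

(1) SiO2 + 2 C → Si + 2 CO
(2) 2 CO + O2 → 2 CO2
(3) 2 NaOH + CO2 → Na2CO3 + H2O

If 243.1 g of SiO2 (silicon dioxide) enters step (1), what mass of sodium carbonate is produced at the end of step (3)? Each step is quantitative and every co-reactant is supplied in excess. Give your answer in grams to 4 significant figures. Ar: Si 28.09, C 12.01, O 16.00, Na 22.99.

M(SiO2) = 28.09 + 2(16.00) = 60.09 g/mol.
M(Na2CO3) = 2(22.99) + 12.01 + 3(16.00) = 105.99 g/mol.
n(SiO2) = 243.1 / 60.09 = 4.0456 mol.
Reaction (1): SiO2→CO ratio 1:2 ⇒ n(CO) = 8.0912 mol.
Reaction (2): CO→CO2 ratio 2:2 ⇒ n(CO2) = 8.0912 mol.
Reaction (3): CO2→Na2CO3 ratio 1:1 ⇒ n(Na2CO3) = 8.0912 mol.
Mass of Na2CO3 = 8.0912 × 105.99 = 857.59 g.

857.6 g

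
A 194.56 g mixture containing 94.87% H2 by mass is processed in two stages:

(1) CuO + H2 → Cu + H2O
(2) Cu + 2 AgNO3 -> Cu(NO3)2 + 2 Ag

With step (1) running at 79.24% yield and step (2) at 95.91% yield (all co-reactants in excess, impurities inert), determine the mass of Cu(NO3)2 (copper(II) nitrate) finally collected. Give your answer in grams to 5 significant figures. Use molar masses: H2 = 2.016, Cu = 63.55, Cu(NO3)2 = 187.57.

13052 g

Pure H2 = 194.56 × 0.9487 = 184.579 g.
n(H2) = 184.579 / 2.016 = 91.5571 mol.
Step 1 (H2:Cu = 1:1): theoretical n(Cu) = 91.5571 mol; at 79.24% yield, n(Cu) = 72.5498 mol.
Step 2 (Cu:Cu(NO3)2 = 1:1): theoretical n(Cu(NO3)2) = 72.5498 mol, so theoretical mass = 72.5498 × 187.57 = 13608.2 g.
At 95.91% yield, actual mass of Cu(NO3)2 = 13608.2 × 0.9591 = 13051.6 g.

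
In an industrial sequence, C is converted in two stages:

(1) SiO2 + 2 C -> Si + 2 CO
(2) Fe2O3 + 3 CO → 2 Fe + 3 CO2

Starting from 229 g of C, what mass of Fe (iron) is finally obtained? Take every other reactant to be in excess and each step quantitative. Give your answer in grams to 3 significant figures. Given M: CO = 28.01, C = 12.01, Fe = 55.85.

710 g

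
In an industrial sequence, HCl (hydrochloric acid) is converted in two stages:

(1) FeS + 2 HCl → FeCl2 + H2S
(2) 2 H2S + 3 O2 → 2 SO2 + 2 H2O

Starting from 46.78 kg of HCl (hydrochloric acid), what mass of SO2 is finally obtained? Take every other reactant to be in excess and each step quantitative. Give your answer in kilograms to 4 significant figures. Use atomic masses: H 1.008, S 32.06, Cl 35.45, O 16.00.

M(HCl) = 1.008 + 35.45 = 36.458 g/mol.
M(SO2) = 32.06 + 2(16.00) = 64.06 g/mol.
46.78 kg = 46780 g.
n(HCl) = 46780 / 36.458 = 1283.1 mol.
Step 1 gives a 2:1 ratio of HCl to H2S, so n(H2S) = 641.56 mol.
In step 2 the H2S:SO2 ratio is 2:2, so n(SO2) = 641.56 mol.
Mass of SO2 = 641.56 × 64.06 = 41098 g = 41.10 kg.

41.10 kg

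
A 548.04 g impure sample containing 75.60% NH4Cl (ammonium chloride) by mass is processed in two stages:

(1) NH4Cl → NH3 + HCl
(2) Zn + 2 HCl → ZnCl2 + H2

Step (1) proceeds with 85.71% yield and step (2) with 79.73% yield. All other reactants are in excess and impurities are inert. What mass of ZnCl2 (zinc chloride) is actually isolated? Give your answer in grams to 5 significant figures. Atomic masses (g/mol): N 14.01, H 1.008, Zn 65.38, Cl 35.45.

360.66 g

Pure NH4Cl = 548.04 × 0.7560 = 414.318 g.
M(NH4Cl) = 14.01 + 4(1.008) + 35.45 = 53.492 g/mol.
M(ZnCl2) = 65.38 + 2(35.45) = 136.28 g/mol.
n(NH4Cl) = 414.318 / 53.492 = 7.74542 mol.
Step 1 (NH4Cl:HCl = 1:1): theoretical n(HCl) = 7.74542 mol; at 85.71% yield, n(HCl) = 6.63860 mol.
Step 2 (HCl:ZnCl2 = 2:1): theoretical n(ZnCl2) = 3.31930 mol, so theoretical mass = 3.31930 × 136.28 = 452.354 g.
At 79.73% yield, actual mass of ZnCl2 = 452.354 × 0.7973 = 360.662 g.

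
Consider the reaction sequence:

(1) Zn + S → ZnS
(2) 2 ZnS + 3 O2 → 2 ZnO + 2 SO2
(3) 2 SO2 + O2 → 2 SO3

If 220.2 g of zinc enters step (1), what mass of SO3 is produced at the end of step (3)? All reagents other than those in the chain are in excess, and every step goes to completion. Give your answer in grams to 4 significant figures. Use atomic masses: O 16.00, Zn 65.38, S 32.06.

269.6 g

M(Zn) = 65.38 g/mol.
M(SO3) = 32.06 + 3(16.00) = 80.06 g/mol.
n(Zn) = 220.2 / 65.38 = 3.3680 mol.
Reaction (1): Zn→ZnS ratio 1:1 ⇒ n(ZnS) = 3.3680 mol.
Reaction (2): ZnS→SO2 ratio 2:2 ⇒ n(SO2) = 3.3680 mol.
Reaction (3): SO2→SO3 ratio 2:2 ⇒ n(SO3) = 3.3680 mol.
Mass of SO3 = 3.3680 × 80.06 = 269.64 g.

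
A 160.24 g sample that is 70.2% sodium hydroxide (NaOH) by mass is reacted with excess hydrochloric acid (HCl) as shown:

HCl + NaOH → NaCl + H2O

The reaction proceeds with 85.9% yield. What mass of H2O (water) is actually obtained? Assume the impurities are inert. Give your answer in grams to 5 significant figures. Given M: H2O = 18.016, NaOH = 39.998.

43.523 g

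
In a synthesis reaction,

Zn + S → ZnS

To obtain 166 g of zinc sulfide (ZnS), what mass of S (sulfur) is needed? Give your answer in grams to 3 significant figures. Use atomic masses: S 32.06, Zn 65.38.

M(ZnS) = 65.38 + 32.06 = 97.44 g/mol.
M(S) = 32.06 g/mol.
n(ZnS) = 166.0 g / 97.44 g/mol = 1.704 mol.
From the equation the ZnS:S mole ratio is 1:1, so n(S) = 1.704 × 1/1 = 1.704 mol.
Mass of S = 1.704 mol × 32.06 g/mol = 54.62 g.

54.6 g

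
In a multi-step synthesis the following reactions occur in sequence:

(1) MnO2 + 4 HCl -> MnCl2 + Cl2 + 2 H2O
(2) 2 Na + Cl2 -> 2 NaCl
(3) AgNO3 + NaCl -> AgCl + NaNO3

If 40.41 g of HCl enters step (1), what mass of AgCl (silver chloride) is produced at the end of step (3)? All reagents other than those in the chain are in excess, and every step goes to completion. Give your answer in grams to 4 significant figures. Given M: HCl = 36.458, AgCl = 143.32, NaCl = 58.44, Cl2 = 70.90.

n(HCl) = 40.41 / 36.458 = 1.1084 mol.
Reaction (1): HCl→Cl2 ratio 4:1 ⇒ n(Cl2) = 0.27710 mol.
Reaction (2): Cl2→NaCl ratio 1:2 ⇒ n(NaCl) = 0.55420 mol.
Reaction (3): NaCl→AgCl ratio 1:1 ⇒ n(AgCl) = 0.55420 mol.
Mass of AgCl = 0.55420 × 143.32 = 79.428 g.

79.43 g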